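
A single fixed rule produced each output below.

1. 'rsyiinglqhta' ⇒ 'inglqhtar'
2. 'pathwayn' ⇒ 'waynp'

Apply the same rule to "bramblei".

Each output is the input with this applied: move the first character to the end, then delete the first 3 characters.
"bramblei" → "rambleib" → "bleib".
(Check on "pathwayn": → "athwaynp" → "waynp" ✓)

bleib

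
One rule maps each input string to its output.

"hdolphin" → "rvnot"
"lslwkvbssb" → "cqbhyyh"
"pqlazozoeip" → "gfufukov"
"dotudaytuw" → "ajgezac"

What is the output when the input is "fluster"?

Each output is the input with this applied: delete the first 3 characters, then shift every letter 6 places forward in the alphabet (wrapping around).
Working it through for "fluster": intermediate "ster", final "yzkx".

yzkx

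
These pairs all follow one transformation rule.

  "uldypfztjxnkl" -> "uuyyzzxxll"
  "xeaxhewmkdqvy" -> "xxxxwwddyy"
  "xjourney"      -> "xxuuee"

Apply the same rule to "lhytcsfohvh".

The rule is to keep one character in every 3, starting at position 1 (positions 1st, 4th, 7th, ...), then double every character.
Working it through for "lhytcsfohvh": intermediate "ltfv", final "llttffvv".

llttffvv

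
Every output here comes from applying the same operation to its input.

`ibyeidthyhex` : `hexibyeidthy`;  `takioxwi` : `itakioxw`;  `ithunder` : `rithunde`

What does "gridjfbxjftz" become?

The pattern: swap the front and back halves of the string, then move the first 3 characters to the end (rotate left by 3).
Starting from "gridjfbxjftz": after the first operation, "bxjftzgridjf"; after the second, "ftzgridjfbxj".

ftzgridjfbxj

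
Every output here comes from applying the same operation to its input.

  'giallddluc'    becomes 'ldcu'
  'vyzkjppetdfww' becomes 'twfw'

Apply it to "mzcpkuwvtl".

vwlt

The pattern: swap each adjacent pair of characters (1↔2, 3↔4, ...), then keep only the last 4 characters.
Starting from "mzcpkuwvtl": after the first operation, "zmpcukvwlt"; after the second, "vwlt".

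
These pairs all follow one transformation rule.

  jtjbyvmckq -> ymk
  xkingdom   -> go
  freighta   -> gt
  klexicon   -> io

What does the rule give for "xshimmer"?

me

Rule — delete the first 3 characters, then keep every other character starting from the second (positions 2nd, 4th, 6th, ...).
"xshimmer" → "immer" → "me".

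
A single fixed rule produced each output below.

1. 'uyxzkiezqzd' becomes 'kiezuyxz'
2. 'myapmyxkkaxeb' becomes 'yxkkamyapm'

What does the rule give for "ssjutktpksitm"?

ktpksssjut

The rule is to delete the last 3 characters, then swap the front and back halves of the string.
For "ssjutktpksitm" the result is "ktpksssjut".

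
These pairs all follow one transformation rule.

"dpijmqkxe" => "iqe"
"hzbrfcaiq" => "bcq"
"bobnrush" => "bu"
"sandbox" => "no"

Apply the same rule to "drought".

oh

Looking at the pairs, the operation is to keep one character in every 3, starting at position 3 (positions 3rd, 6th, 9th, ...).
So "drought" becomes "oh".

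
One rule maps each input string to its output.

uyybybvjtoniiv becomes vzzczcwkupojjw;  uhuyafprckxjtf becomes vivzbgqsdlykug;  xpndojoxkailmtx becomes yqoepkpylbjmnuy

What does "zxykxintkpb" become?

The pattern: shift every letter 1 place forward in the alphabet (wrapping around).
On "zxykxintkpb" that produces "ayzlyjoulqc".

ayzlyjoulqc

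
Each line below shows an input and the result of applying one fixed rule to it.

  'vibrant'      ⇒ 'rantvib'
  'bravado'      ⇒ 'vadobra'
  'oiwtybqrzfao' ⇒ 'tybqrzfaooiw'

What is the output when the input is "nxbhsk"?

hsknxb

What's happening: move the first 3 characters to the end (rotate left by 3).
"nxbhsk" → "hsknxb".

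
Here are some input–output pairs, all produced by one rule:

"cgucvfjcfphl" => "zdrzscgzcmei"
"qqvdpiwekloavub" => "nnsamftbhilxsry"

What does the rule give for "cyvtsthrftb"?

What's happening: shift every letter 3 places backward in the alphabet (wrapping around).
On "cyvtsthrftb" that produces "zvsqpqeocqy".

zvsqpqeocqy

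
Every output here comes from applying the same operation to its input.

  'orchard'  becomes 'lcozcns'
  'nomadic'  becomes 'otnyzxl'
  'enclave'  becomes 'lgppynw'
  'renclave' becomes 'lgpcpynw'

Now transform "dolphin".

Each output is the input with this applied: move the last 3 characters to the front (rotate right by 3), then shift every letter 11 places forward in the alphabet (wrapping around).
On "dolphin": the first step gives "hindolp", and the second then gives "styozwa".

styozwa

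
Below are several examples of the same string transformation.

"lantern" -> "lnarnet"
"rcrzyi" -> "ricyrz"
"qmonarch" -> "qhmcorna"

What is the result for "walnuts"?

In each case the input is transformed by: take characters alternately from the front and the back (1st, last, 2nd, 2nd-last, ...).
On "walnuts" that produces "wsatlun".

wsatlun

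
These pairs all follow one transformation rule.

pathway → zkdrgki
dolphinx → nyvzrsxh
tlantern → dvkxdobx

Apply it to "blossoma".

lvyccywk

Rule — shift every letter 10 places forward in the alphabet (wrapping around).
Doing the same to "blossoma": "lvyccywk".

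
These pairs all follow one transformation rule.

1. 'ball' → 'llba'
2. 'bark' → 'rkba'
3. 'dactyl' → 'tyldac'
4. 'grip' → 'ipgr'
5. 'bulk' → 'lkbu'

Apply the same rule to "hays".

ysha

What's happening: swap the front and back halves of the string.
On "hays" that produces "ysha".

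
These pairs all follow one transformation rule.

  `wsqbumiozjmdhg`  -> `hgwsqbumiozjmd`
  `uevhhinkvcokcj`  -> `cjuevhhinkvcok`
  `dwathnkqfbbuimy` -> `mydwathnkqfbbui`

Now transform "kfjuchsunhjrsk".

skkfjuchsunhjr

What's happening: move the last 2 characters to the front (rotate right by 2).
So "kfjuchsunhjrsk" becomes "skkfjuchsunhjr".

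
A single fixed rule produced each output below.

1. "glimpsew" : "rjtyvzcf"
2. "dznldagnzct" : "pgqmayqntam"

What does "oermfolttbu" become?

The rule is to move the last 2 characters to the front (rotate right by 2), then shift every letter 13 places forward in the alphabet (wrapping around) — i.e. ROT13.
Starting from "oermfolttbu": after the first operation, "buoermfoltt"; after the second, "ohbrezsbygg".

ohbrezsbygg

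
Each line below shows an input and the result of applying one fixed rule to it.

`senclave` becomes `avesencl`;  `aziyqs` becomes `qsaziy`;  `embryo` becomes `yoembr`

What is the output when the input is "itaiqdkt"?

dktitaiq

The pattern: swap the front and back halves of the string, then move the first character to the end.
Working it through for "itaiqdkt": intermediate "qdktitai", final "dktitaiq".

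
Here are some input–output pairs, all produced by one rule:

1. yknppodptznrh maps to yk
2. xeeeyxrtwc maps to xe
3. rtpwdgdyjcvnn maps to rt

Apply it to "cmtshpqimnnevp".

cm

In each case the input is transformed by: keep only the first 2 characters.
So "cmtshpqimnnevp" becomes "cm".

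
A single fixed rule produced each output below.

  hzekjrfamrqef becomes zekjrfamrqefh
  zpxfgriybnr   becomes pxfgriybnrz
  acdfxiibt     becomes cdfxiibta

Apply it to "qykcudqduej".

Rule — move the first character to the end.
For "qykcudqduej" the result is "ykcudqduejq".

ykcudqduejq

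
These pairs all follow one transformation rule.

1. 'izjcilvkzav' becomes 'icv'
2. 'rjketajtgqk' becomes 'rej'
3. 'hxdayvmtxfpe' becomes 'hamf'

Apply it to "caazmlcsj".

Looking at the pairs, the operation is to delete the last 2 characters, then keep one character in every 3, starting at position 1 (positions 1st, 4th, 7th, ...).
For "caazmlcsj" the result is "czc".

czc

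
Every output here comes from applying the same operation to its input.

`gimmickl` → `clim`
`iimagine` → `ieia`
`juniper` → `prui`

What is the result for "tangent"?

The rule is to move the last 3 characters to the front (rotate right by 3), then keep every other character starting from the first (positions 1st, 3rd, 5th, ...).
On "tangent": the first step gives "enttang", and the second then gives "etag".
(Check on "gimmickl": → "cklgimmi" → "clim" ✓)

etag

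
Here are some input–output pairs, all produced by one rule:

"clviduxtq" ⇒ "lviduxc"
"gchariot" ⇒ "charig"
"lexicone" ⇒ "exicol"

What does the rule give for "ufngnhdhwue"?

fngnhdhwu

What's happening: delete the last 2 characters, then move the first character to the end.
For "ufngnhdhwue", step one produces "ufngnhdhw"; step two turns that into "fngnhdhwu".
(Check on "gchariot": → "gchari" → "charig" ✓)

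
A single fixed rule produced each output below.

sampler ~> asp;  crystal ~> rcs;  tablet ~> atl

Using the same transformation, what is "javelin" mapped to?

aje

What's happening: swap each adjacent pair of characters (1↔2, 3↔4, ...), then keep only the first 3 characters.
Working it through for "javelin": intermediate "ajeviln", final "aje".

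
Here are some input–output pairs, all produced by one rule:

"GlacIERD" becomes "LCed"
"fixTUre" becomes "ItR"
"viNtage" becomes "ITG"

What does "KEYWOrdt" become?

ewRT

In each case the input is transformed by: flip the case of every letter, then keep every other character starting from the second (positions 2nd, 4th, 6th, ...).
On "KEYWOrdt": the first step gives "keywoRDT", and the second then gives "ewRT".
(Check on "fixTUre": → "FIXtuRE" → "ItR" ✓)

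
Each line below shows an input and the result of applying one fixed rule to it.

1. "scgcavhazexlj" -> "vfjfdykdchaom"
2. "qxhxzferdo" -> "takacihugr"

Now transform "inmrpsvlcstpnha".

lqpusvyofvwsqkd

What's happening: shift every letter 3 places forward in the alphabet (wrapping around).
On "inmrpsvlcstpnha" that produces "lqpusvyofvwsqkd".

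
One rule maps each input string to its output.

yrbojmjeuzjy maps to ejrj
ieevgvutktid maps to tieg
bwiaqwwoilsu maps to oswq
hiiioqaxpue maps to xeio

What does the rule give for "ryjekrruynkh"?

Looking at the pairs, the operation is to keep one character in every 3, starting at position 2 (positions 2nd, 5th, 8th, ...), then move the first 2 characters to the end (rotate left by 2).
Applying both steps to "ryjekrruynkh": "ykuk", then "ukyk".
(Check on "bwiaqwwoilsu": → "wqos" → "oswq" ✓)

ukyk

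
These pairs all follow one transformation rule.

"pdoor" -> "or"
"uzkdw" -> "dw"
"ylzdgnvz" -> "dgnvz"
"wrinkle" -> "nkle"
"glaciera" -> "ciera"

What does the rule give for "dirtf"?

The rule is to delete the first 3 characters.
So "dirtf" becomes "tf".

tf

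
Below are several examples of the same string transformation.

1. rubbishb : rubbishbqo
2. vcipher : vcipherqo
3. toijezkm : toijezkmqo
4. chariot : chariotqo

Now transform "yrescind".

yrescindqo

Each output is the input with this applied: append "qo".
Applying that to "yrescind" gives "yrescindqo".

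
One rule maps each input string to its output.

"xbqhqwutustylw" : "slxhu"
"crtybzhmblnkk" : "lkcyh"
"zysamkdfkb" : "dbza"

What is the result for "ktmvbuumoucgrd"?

Rule — keep one character in every 3, starting at position 1 (positions 1st, 4th, 7th, ...), then move the last 2 characters to the front (rotate right by 2).
Starting from "ktmvbuumoucgrd": after the first operation, "kvuur"; after the second, "urkvu".

urkvu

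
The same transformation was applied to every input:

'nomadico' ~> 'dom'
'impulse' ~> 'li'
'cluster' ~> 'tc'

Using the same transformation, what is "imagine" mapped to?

Looking at the pairs, the operation is to move the first 3 characters to the end (rotate left by 3), then keep one character in every 3, starting at position 2 (positions 2nd, 5th, 8th, ...).
"imagine" → "gineima" → "ii".

ii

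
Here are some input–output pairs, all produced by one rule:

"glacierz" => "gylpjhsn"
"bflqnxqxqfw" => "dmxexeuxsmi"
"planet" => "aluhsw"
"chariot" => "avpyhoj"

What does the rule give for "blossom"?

The pattern: reverse the string, then shift every letter 7 places forward in the alphabet (wrapping around).
Working it through for "blossom": intermediate "mossolb", final "tvzzvsi".

tvzzvsi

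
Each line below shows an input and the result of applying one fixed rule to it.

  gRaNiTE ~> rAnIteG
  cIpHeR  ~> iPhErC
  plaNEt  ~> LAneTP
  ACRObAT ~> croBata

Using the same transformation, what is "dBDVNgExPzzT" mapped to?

bdvnGeXpZZtD

The rule is to move the first character to the end, then flip the case of every letter.
Doing the same to "dBDVNgExPzzT": "bdvnGeXpZZtD".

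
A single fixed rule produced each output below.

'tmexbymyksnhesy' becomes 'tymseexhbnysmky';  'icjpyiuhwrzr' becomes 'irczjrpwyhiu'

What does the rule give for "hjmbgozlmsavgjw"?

What's happening: take characters alternately from the front and the back (1st, last, 2nd, 2nd-last, ...).
For "hjmbgozlmsavgjw" the result is "hwjjmgbvgaoszml".

hwjjmgbvgaoszml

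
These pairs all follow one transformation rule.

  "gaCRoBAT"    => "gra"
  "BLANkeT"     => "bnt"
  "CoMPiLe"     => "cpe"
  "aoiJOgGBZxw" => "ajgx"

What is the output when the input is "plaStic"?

Looking at the pairs, the operation is to keep one character in every 3, starting at position 1 (positions 1st, 4th, 7th, ...), then convert every letter to lowercase.
Working it through for "plaStic": intermediate "pSc", final "psc".

psc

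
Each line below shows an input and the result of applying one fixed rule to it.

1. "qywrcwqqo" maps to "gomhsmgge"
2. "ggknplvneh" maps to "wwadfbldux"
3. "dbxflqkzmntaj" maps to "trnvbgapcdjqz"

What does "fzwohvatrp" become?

vpmexlqjhf

The transformation: shift every letter 10 places backward in the alphabet (wrapping around).
For "fzwohvatrp" the result is "vpmexlqjhf".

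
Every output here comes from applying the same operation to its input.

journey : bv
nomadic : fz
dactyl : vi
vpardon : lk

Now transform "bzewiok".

The rule is to shift every letter 3 places backward in the alphabet (wrapping around), then keep only the last 2 characters.
Starting from "bzewiok": after the first operation, "ywbtflh"; after the second, "lh".
(Check on "vpardon": → "smxoalk" → "lk" ✓)

lh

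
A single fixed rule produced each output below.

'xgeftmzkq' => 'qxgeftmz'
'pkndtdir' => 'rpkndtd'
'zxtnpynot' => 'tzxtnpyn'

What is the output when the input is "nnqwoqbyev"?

What's happening: move the last character to the front, then delete the last character.
"nnqwoqbyev" → "vnnqwoqbye" → "vnnqwoqby".

vnnqwoqby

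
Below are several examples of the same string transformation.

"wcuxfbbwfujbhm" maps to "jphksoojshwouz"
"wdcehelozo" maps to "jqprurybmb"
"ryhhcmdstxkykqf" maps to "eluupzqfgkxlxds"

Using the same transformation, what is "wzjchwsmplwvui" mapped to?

jmwpujfzcyjihv

Each output is the input with this applied: shift every letter 13 places forward in the alphabet (wrapping around) — i.e. ROT13.
Doing the same to "wzjchwsmplwvui": "jmwpujfzcyjihv".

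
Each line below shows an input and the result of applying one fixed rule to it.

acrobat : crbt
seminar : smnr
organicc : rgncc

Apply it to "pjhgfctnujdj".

The rule is to remove every vowel.
Doing the same to "pjhgfctnujdj": "pjhgfctnjdj".

pjhgfctnjdj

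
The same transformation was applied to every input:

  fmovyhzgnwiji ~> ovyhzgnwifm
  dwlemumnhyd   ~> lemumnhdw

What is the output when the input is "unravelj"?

raveun

What's happening: delete the last 2 characters, then move the first 2 characters to the end (rotate left by 2).
Working it through for "unravelj": intermediate "unrave", final "raveun".
(Check on "fmovyhzgnwiji": → "fmovyhzgnwi" → "ovyhzgnwifm" ✓)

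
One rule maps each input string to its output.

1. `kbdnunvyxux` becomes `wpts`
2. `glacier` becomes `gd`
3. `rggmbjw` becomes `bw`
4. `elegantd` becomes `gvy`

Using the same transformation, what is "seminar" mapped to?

zi

The pattern: keep one character in every 3, starting at position 2 (positions 2nd, 5th, 8th, ...), then shift every letter 5 places backward in the alphabet (wrapping around).
Working it through for "seminar": intermediate "en", final "zi".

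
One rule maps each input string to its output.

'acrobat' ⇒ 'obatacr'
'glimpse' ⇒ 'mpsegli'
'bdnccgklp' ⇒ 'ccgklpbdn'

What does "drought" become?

Each output is the input with this applied: move the first 3 characters to the end (rotate left by 3).
Doing the same to "drought": "ughtdro".

ughtdro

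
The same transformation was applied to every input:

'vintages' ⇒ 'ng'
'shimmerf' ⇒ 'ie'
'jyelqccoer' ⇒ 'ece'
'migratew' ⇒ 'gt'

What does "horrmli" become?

Rule — keep one character in every 3, starting at position 3 (positions 3rd, 6th, 9th, ...).
Doing the same to "horrmli": "rl".

rl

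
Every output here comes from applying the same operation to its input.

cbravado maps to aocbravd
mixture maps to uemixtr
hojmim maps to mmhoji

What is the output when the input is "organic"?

ncorgai

The pattern: move the last 2 characters to the front (rotate right by 2), then swap the first and last characters.
For "organic", step one produces "icorgan"; step two turns that into "ncorgai".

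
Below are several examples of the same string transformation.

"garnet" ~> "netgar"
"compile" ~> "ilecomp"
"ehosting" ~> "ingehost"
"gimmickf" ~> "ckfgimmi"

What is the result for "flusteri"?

What's happening: move the last 3 characters to the front (rotate right by 3).
Applying that to "flusteri" gives "eriflust".

eriflust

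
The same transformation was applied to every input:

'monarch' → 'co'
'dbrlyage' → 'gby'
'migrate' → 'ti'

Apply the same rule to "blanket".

el

Each output is the input with this applied: move the last 3 characters to the front (rotate right by 3), then keep one character in every 3, starting at position 2 (positions 2nd, 5th, 8th, ...).
Working it through for "blanket": intermediate "ketblan", final "el".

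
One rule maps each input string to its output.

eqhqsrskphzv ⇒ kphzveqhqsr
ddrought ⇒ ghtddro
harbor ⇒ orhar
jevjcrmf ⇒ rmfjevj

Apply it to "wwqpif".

Looking at the pairs, the operation is to swap the front and back halves of the string, then delete the first character.
Applying both steps to "wwqpif": "pifwwq", then "ifwwq".
(Check on "jevjcrmf": → "crmfjevj" → "rmfjevj" ✓)

ifwwq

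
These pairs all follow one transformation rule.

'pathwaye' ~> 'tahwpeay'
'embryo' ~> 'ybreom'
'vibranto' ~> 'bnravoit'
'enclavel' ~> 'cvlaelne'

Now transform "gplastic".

ltasgcpi

In each case the input is transformed by: take characters alternately from the front and the back (1st, last, 2nd, 2nd-last, ...), then swap the front and back halves of the string.
Starting from "gplastic": after the first operation, "gcpiltas"; after the second, "ltasgcpi".
(Check on "enclavel": → "elnecvla" → "cvlaelne" ✓)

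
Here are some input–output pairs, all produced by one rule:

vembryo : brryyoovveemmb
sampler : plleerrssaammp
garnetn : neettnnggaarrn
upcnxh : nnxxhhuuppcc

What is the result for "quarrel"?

What's happening: double every character, then swap the front and back halves of the string.
Working it through for "quarrel": intermediate "qquuaarrrreell", final "rrreellqquuaar".

rrreellqquuaar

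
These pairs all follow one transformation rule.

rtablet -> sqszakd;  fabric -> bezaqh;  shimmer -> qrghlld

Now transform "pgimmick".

Each output is the input with this applied: move the last character to the front, then shift every letter 1 place backward in the alphabet (wrapping around).
Starting from "pgimmick": after the first operation, "kpgimmic"; after the second, "jofhllhb".
(Check on "shimmer": → "rshimme" → "qrghlld" ✓)

jofhllhb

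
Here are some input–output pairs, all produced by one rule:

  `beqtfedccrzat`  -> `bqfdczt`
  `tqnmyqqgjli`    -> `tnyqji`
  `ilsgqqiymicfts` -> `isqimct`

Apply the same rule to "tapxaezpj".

The rule is to keep every other character starting from the first (positions 1st, 3rd, 5th, ...).
"tapxaezpj" → "tpazj".

tpazj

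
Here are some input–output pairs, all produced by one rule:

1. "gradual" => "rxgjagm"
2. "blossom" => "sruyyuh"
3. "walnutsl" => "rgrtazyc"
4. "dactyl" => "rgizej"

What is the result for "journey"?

euaxtkp

The transformation: shift every letter 6 places forward in the alphabet (wrapping around), then swap the first and last characters.
"journey" → "puaxtke" → "euaxtkp".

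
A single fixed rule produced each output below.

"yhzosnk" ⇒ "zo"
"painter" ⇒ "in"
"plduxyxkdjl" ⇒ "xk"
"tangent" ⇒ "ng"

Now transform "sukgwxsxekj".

The rule is to delete the last 3 characters, then keep only the last 2 characters.
Applying that to "sukgwxsxekj" gives "sx".

sx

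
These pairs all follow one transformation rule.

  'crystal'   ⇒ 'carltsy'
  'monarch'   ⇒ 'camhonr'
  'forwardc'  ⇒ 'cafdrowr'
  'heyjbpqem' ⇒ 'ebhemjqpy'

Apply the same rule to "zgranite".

eaigrnzt

Each output is the input with this applied: sort the characters into alphabetical order, then swap each adjacent pair of characters (1↔2, 3↔4, ...).
Applying both steps to "zgranite": "aeginrtz", then "eaigrnzt".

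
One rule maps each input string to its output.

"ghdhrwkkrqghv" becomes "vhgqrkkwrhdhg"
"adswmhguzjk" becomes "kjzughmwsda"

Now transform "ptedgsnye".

eynsgdetp

What's happening: reverse the string.
So "ptedgsnye" becomes "eynsgdetp".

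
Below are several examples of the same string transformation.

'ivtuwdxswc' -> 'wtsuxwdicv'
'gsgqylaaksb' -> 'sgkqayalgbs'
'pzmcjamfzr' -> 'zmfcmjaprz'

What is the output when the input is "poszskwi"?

wskzspio

In each case the input is transformed by: take characters alternately from the front and the back (1st, last, 2nd, 2nd-last, ...), then move the first 3 characters to the end (rotate left by 3).
Starting from "poszskwi": after the first operation, "piowskzs"; after the second, "wskzspio".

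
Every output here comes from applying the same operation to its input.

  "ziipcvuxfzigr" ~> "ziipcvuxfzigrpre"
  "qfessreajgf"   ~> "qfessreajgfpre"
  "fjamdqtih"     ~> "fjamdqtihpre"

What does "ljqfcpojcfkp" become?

ljqfcpojcfkppre

The transformation: append "pre".
On "ljqfcpojcfkp" that produces "ljqfcpojcfkppre".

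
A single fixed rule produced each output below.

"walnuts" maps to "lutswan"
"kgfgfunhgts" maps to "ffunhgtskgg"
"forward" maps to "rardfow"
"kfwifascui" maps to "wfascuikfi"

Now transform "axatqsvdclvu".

Looking at the pairs, the operation is to move the first 3 characters to the end (rotate left by 3), then swap the first and last characters.
For "axatqsvdclvu", step one produces "tqsvdclvuaxa"; step two turns that into "aqsvdclvuaxt".
(Check on "kgfgfunhgts": → "gfunhgtskgf" → "ffunhgtskgg" ✓)

aqsvdclvuaxt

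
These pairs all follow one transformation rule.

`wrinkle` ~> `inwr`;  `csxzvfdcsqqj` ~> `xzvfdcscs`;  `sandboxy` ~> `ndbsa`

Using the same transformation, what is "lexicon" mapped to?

xile

Each output is the input with this applied: delete the last 3 characters, then move the first 2 characters to the end (rotate left by 2).
"lexicon" → "lexi" → "xile".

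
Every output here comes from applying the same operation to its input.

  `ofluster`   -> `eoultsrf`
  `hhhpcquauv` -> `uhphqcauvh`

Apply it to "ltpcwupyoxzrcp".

clcpuwypxorzpt

Rule — swap each adjacent pair of characters (1↔2, 3↔4, ...), then swap the first and last characters.
Working it through for "ltpcwupyoxzrcp": intermediate "tlcpuwypxorzpc", final "clcpuwypxorzpt".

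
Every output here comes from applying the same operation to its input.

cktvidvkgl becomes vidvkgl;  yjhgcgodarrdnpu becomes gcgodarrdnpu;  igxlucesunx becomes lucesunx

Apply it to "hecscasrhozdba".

scasrhozdba

The transformation: delete the first 3 characters.
Doing the same to "hecscasrhozdba": "scasrhozdba".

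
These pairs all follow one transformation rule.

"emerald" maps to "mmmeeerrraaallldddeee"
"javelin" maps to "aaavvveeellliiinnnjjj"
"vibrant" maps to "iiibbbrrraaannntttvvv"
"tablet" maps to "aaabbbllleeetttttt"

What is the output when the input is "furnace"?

uuurrrnnnaaaccceeefff

The rule is to move the first character to the end, then repeat every character 3 times.
On "furnace": the first step gives "urnacef", and the second then gives "uuurrrnnnaaaccceeefff".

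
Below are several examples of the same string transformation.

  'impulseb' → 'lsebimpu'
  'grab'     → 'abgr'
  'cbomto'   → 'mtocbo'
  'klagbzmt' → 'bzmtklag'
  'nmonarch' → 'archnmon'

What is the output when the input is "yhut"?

utyh

Rule — swap the front and back halves of the string.
Applying that to "yhut" gives "utyh".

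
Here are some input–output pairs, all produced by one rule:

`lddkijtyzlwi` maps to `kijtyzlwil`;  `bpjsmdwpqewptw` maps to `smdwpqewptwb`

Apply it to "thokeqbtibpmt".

The rule is to move the first character to the end, then delete the first 2 characters.
"thokeqbtibpmt" → "hokeqbtibpmtt" → "keqbtibpmtt".

keqbtibpmtt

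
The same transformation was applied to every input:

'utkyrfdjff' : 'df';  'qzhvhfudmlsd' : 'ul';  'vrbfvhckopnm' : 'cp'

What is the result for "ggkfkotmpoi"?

The rule is to keep one character in every 3, starting at position 1 (positions 1st, 4th, 7th, ...), then keep only the last 2 characters.
On "ggkfkotmpoi": the first step gives "gfto", and the second then gives "to".

to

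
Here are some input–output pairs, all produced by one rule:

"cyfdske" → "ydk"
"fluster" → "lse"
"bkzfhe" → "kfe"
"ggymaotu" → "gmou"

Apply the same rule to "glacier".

lce

What's happening: keep every other character starting from the second (positions 2nd, 4th, 6th, ...).
"glacier" → "lce".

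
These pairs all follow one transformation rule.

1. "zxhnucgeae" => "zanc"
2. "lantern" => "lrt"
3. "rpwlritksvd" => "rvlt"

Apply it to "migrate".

mtr

Each output is the input with this applied: take characters alternately from the front and the back (1st, last, 2nd, 2nd-last, ...), then keep one character in every 3, starting at position 1 (positions 1st, 4th, 7th, ...).
Starting from "migrate": after the first operation, "meitgar"; after the second, "mtr".
(Check on "lantern": → "lnarnet" → "lrt" ✓)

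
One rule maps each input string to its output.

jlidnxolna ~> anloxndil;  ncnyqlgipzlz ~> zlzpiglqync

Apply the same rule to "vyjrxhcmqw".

wqmchxrjy

Each output is the input with this applied: delete the first character, then reverse the string.
Starting from "vyjrxhcmqw": after the first operation, "yjrxhcmqw"; after the second, "wqmchxrjy".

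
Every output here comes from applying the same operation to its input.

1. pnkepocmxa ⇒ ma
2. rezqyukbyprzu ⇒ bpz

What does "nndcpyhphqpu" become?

pqu

The transformation: keep every other character starting from the second (positions 2nd, 4th, 6th, ...), then delete the first 3 characters.
For "nndcpyhphqpu" the result is "pqu".
(Check on "rezqyukbyprzu": → "equbpz" → "bpz" ✓)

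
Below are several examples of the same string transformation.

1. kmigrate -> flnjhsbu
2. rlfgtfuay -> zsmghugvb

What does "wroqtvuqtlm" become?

The rule is to move the last character to the front, then shift every letter 1 place forward in the alphabet (wrapping around).
Doing the same to "wroqtvuqtlm": "nxspruwvrum".

nxspruwvrum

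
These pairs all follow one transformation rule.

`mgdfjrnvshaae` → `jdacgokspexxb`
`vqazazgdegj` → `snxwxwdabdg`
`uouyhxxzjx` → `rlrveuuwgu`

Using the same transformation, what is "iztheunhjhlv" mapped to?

The pattern: shift every letter 3 places backward in the alphabet (wrapping around).
On "iztheunhjhlv" that produces "fwqebrkegeis".

fwqebrkegeis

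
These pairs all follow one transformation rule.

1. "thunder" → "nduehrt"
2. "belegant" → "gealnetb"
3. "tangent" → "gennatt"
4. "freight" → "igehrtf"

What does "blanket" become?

The transformation: take characters alternately from the front and the back (1st, last, 2nd, 2nd-last, ...), then reverse the string.
Applying that to "blanket" gives "nkaeltb".

nkaeltb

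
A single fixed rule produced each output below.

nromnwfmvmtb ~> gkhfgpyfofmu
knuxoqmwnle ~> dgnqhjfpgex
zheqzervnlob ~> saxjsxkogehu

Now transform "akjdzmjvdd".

What's happening: shift every letter 7 places backward in the alphabet (wrapping around).
Doing the same to "akjdzmjvdd": "tdcwsfcoww".

tdcwsfcoww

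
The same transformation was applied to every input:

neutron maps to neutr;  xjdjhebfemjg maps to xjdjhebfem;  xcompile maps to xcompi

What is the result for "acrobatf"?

The transformation: delete the last 2 characters.
On "acrobatf" that produces "acroba".

acroba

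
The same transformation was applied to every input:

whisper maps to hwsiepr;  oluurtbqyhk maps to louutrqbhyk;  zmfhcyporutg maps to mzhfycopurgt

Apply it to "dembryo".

edbmyro

Looking at the pairs, the operation is to swap each adjacent pair of characters (1↔2, 3↔4, ...).
Applying that to "dembryo" gives "edbmyro".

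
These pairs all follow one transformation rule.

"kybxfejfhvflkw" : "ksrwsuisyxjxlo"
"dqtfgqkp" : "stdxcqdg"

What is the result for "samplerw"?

cyrejfnz

The rule is to move the first 3 characters to the end (rotate left by 3), then shift every letter 13 places forward in the alphabet (wrapping around) — i.e. ROT13.
Starting from "samplerw": after the first operation, "plerwsam"; after the second, "cyrejfnz".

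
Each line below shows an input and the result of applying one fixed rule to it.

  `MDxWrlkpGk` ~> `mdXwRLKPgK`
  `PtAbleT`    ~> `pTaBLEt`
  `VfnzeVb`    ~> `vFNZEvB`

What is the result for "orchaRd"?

ORCHArD

Each output is the input with this applied: flip the case of every letter.
On "orchaRd" that produces "ORCHArD".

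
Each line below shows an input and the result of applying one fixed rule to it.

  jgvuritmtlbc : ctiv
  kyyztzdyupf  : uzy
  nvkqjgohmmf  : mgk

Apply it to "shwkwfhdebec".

cefw

Each output is the input with this applied: keep one character in every 3, starting at position 3 (positions 3rd, 6th, 9th, ...), then reverse the string.
For "shwkwfhdebec", step one produces "wfec"; step two turns that into "cefw".
(Check on "jgvuritmtlbc": → "vitc" → "ctiv" ✓)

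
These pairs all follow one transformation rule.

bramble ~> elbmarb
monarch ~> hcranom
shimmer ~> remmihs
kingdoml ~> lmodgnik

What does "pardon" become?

The rule is to reverse the string.
On "pardon" that produces "nodrap".

nodrap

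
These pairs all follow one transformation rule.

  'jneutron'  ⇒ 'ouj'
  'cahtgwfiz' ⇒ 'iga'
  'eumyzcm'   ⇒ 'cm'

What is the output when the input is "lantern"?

rn

The pattern: reverse the string, then keep one character in every 3, starting at position 2 (positions 2nd, 5th, 8th, ...).
Starting from "lantern": after the first operation, "nretnal"; after the second, "rn".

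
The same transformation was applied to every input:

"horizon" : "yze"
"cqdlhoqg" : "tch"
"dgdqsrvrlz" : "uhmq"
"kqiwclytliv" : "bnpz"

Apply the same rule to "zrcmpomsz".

qdd

In each case the input is transformed by: shift every letter 9 places backward in the alphabet (wrapping around), then keep one character in every 3, starting at position 1 (positions 1st, 4th, 7th, ...).
"zrcmpomsz" → "qitdgfdjq" → "qdd".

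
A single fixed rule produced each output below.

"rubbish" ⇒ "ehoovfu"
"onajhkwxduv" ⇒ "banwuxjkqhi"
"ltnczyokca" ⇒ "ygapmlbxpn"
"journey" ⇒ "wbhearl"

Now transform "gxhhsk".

In each case the input is transformed by: shift every letter 13 places forward in the alphabet (wrapping around) — i.e. ROT13.
For "gxhhsk" the result is "tkuufx".

tkuufx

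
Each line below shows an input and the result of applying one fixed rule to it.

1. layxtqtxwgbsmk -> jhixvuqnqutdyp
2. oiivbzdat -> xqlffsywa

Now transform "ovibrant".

kqlsfyox

Each output is the input with this applied: move the last 2 characters to the front (rotate right by 2), then shift every letter 3 places backward in the alphabet (wrapping around).
For "ovibrant" the result is "kqlsfyox".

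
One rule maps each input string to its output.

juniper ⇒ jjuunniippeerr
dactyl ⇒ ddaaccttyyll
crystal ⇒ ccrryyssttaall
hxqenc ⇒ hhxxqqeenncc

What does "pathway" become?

ppaatthhwwaayy

What's happening: double every character.
"pathway" → "ppaatthhwwaayy".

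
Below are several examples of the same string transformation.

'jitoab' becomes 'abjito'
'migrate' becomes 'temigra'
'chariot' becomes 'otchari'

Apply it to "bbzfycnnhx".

hxbbzfycnn

The rule is to move the last 2 characters to the front (rotate right by 2).
For "bbzfycnnhx" the result is "hxbbzfycnn".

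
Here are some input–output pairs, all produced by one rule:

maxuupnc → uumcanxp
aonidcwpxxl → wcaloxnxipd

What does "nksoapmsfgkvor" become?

msnrkosvokagpf

Looking at the pairs, the operation is to take characters alternately from the front and the back (1st, last, 2nd, 2nd-last, ...), then move the last 2 characters to the front (rotate right by 2).
On "nksoapmsfgkvor": the first step gives "nrkosvokagpfms", and the second then gives "msnrkosvokagpf".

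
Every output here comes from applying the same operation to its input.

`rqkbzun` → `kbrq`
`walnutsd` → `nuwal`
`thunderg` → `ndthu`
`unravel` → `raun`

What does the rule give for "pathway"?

thpa

Rule — delete the last 3 characters, then move the last 2 characters to the front (rotate right by 2).
For "pathway", step one produces "path"; step two turns that into "thpa".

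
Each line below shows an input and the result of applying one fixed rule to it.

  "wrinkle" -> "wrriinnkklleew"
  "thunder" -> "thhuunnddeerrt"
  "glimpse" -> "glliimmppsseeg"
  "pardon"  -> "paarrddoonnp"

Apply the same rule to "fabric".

In each case the input is transformed by: double every character, then move the first character to the end.
For "fabric", step one produces "ffaabbrriicc"; step two turns that into "faabbrriiccf".

faabbrriiccf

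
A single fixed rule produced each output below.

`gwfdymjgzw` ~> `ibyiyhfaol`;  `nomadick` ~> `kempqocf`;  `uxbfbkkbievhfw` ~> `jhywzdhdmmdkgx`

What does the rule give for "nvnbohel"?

jgnpxpdq

Each output is the input with this applied: shift every letter 2 places forward in the alphabet (wrapping around), then move the last 3 characters to the front (rotate right by 3).
Starting from "nvnbohel": after the first operation, "pxpdqjgn"; after the second, "jgnpxpdq".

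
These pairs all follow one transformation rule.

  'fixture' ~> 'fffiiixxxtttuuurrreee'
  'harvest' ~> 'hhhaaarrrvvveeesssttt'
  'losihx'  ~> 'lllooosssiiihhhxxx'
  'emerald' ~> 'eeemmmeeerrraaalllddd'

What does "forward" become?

fffooorrrwwwaaarrrddd

The transformation: repeat every character 3 times.
On "forward" that produces "fffooorrrwwwaaarrrddd".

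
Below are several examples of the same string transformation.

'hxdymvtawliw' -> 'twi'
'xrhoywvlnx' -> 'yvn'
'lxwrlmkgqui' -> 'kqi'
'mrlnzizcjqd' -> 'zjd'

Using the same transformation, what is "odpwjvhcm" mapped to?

jhm

The transformation: keep every other character starting from the first (positions 1st, 3rd, 5th, ...), then keep only the last 3 characters.
Working it through for "odpwjvhcm": intermediate "opjhm", final "jhm".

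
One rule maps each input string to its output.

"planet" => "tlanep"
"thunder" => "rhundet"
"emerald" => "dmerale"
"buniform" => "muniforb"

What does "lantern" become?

In each case the input is transformed by: swap the first and last characters.
"lantern" → "nanterl".

nanterl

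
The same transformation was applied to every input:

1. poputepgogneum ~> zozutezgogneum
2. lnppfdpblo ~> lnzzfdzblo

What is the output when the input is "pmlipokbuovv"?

zmlizokbuovv

The transformation: replace every "p" with "z".
So "pmlipokbuovv" becomes "zmlizokbuovv".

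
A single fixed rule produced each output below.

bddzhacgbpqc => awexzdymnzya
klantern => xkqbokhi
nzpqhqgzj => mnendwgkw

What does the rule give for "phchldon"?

The pattern: shift every letter 3 places backward in the alphabet (wrapping around), then move the first 2 characters to the end (rotate left by 2).
For "phchldon", step one produces "mezeialk"; step two turns that into "zeialkme".

zeialkme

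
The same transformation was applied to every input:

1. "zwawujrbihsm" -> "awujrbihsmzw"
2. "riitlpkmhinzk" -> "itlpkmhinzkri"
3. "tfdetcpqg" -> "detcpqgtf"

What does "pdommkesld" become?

ommkesldpd

The transformation: move the first 2 characters to the end (rotate left by 2).
Doing the same to "pdommkesld": "ommkesldpd".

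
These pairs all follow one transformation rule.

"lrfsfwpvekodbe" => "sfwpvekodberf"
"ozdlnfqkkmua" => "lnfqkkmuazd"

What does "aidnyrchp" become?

In each case the input is transformed by: delete the first character, then move the first 2 characters to the end (rotate left by 2).
Working it through for "aidnyrchp": intermediate "idnyrchp", final "nyrchpid".

nyrchpid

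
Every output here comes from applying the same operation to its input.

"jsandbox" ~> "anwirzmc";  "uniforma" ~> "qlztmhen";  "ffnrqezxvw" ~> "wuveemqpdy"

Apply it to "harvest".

What's happening: move the last 3 characters to the front (rotate right by 3), then shift every letter 1 place backward in the alphabet (wrapping around).
"harvest" → "estharv" → "drsgzqu".

drsgzqu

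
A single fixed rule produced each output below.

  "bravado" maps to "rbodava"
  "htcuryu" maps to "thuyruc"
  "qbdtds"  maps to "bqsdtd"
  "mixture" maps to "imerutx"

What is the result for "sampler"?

The pattern: move the first 2 characters to the end (rotate left by 2), then reverse the string.
For "sampler", step one produces "mplersa"; step two turns that into "asrelpm".

asrelpm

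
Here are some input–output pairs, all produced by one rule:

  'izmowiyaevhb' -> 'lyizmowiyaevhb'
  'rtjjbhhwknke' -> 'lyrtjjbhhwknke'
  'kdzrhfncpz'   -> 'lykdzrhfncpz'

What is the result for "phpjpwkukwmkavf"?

Looking at the pairs, the operation is to prepend "ly".
Applying that to "phpjpwkukwmkavf" gives "lyphpjpwkukwmkavf".

lyphpjpwkukwmkavf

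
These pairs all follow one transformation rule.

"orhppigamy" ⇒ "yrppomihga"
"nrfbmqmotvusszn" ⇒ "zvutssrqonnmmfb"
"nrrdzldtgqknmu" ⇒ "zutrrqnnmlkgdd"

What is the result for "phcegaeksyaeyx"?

Looking at the pairs, the operation is to sort the characters into reverse alphabetical order.
For "phcegaeksyaeyx" the result is "yyxspkhgeeecaa".

yyxspkhgeeecaa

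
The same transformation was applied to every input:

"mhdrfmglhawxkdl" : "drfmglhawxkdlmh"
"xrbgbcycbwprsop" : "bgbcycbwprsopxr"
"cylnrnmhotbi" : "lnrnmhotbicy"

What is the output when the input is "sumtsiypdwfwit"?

The rule is to move the first 2 characters to the end (rotate left by 2).
For "sumtsiypdwfwit" the result is "mtsiypdwfwitsu".

mtsiypdwfwitsu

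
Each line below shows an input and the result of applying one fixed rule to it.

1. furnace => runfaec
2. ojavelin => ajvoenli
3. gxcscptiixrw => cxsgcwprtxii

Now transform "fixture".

xitfuer

The transformation: move the first 2 characters to the end (rotate left by 2), then take characters alternately from the front and the back (1st, last, 2nd, 2nd-last, ...).
On "fixture": the first step gives "xturefi", and the second then gives "xitfuer".
(Check on "ojavelin": → "avelinoj" → "ajvoenli" ✓)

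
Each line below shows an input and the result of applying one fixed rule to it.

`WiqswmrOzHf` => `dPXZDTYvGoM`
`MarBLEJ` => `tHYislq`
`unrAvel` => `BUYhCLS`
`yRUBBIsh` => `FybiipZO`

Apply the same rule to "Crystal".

jYFZAHS

Each output is the input with this applied: shift every letter 7 places forward in the alphabet (wrapping around), then flip the case of every letter.
Starting from "Crystal": after the first operation, "Jyfzahs"; after the second, "jYFZAHS".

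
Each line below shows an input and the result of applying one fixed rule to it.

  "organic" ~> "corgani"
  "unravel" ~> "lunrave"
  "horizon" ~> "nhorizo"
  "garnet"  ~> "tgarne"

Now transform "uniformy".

Looking at the pairs, the operation is to move the last character to the front.
For "uniformy" the result is "yuniform".

yuniform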